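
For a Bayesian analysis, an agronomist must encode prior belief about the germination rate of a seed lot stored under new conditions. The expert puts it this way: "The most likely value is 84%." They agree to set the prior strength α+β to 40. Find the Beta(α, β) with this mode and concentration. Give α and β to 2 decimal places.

α = 32.92, β = 7.08

For α,β > 1 the Beta mode is (α−1)/(α+β−2). With α+β = 40, the mode is (α−1)/38.
Set (α−1)/38 = 0.84 → α = 1 + 0.84·38 = 32.92.
β = 40 − α = 7.08.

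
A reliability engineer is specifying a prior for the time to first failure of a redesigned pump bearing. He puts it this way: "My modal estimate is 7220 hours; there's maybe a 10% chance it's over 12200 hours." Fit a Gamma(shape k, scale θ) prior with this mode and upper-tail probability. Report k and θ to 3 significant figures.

k ≈ 7.87, θ ≈ 1050

Gamma(k,θ) with k>1 has mode (k−1)θ, so θ = 7220/(k−1).
Need P(X < 12200) = 0.9 with θ tied to k this way. Start at k = 2, θ = 7220: P(X<12200) ≈ 0.504.
Too low — raise k to concentrate. Iterating converges to k ≈ 7.87.
Then θ = 7220/(7.87−1) ≈ 1050.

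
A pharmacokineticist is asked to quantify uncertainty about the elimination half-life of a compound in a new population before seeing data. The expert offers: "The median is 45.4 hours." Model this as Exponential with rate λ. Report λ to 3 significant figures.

λ ≈ 0.0153

Exponential median = ln 2 / λ, so λ = ln 2 / 45.4 = 0.0153.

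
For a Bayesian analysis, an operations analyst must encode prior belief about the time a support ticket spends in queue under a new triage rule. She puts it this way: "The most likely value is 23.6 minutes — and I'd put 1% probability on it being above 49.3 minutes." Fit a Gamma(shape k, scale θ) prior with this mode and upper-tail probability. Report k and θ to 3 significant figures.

Gamma(k,θ) with k>1 has mode (k−1)θ, so θ = 23.6/(k−1).
Need P(X < 49.3) = 0.99 with θ tied to k this way. Start at k = 2, θ = 23.6: P(X<49.3) ≈ 0.618.
Too low — raise k to concentrate. Iterating converges to k ≈ 9.98.
Then θ = 23.6/(9.98−1) ≈ 2.63.

k ≈ 9.98, θ ≈ 2.63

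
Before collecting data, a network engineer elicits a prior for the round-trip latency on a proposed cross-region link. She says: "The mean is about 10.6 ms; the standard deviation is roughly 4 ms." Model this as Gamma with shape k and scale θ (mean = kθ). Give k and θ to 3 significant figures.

For Gamma(k, scale θ): mean = kθ, variance = kθ², so CV = 1/√k.
CV = SD/mean = 4/10.6 = 0.3774, hence k = 1/CV² = 7.02.
Then θ = mean/k = 10.6/7.02 = 1.51.

k ≈ 7.02, θ ≈ 1.51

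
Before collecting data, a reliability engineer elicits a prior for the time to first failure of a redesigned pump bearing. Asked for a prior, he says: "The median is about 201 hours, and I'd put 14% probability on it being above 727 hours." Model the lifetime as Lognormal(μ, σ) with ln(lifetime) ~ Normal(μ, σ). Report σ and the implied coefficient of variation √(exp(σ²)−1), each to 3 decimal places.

σ ≈ 1.190, CV ≈ 1.767

If T ~ Lognormal(μ,σ) then ln T ~ Normal(μ,σ), so the p-quantile of ln T is μ + z_p·σ.
ln(201) = 5.303 and ln(727) = 6.589; z_{0.5} = 0, z_{0.86} = 1.08.
σ = (6.589 − 5.303)/(1.08 − (0)) = 1.190.
μ = 5.303 − (0)·1.190 = 5.303.
CV = √(exp(σ²)−1) = √(exp(1.4162)−1) = 1.767.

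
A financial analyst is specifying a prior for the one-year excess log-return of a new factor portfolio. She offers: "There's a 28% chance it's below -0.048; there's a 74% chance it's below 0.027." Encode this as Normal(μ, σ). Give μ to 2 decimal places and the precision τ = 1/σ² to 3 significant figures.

μ = -0.01, τ = 267

For Normal(μ,σ), the p-quantile is μ + z_p·σ. Here z_{0.28} = -0.5828, z_{0.74} = 0.6433.
So -0.048 = μ − 0.5828σ and 0.027 = μ + 0.6433σ.
Subtracting: σ = (0.027 − -0.048)/(0.6433 − (-0.5828)) = 0.06.
Then μ = -0.048 − (-0.5828)·0.06 = -0.01.
Precision τ = 1/σ² = 1/0.06117² = 267.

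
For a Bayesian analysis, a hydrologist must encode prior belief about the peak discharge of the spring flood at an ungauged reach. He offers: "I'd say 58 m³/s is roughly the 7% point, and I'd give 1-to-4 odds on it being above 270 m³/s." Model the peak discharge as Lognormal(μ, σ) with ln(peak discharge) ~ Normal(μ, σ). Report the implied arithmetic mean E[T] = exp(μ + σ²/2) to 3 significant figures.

E[T] ≈ 192 m³/s

If T ~ Lognormal(μ,σ) then ln T ~ Normal(μ,σ), so the p-quantile of ln T is μ + z_p·σ.
ln(58) = 4.06 and ln(270) = 5.598; z_{0.07} = -1.476, z_{0.8} = 0.8416.
σ = (5.598 − 4.06)/(0.8416 − (-1.476)) = 0.664.
μ = 4.06 − (-1.476)·0.664 = 5.040.
E[T] = exp(μ + σ²/2) = exp(5.040 + 0.2202) = 192 m³/s.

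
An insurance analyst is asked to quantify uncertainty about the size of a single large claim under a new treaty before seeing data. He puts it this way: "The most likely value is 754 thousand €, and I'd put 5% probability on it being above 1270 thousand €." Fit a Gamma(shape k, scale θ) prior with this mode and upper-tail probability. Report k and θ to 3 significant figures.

Gamma(k,θ) with k>1 has mode (k−1)θ, so θ = 754/(k−1).
Need P(X < 1270) = 0.95 with θ tied to k this way. Start at k = 2, θ = 754: P(X<1270) ≈ 0.502.
Too low — raise k to concentrate. Iterating converges to k ≈ 11.3.
Then θ = 754/(11.3−1) ≈ 73.4.

k ≈ 11.3, θ ≈ 73.4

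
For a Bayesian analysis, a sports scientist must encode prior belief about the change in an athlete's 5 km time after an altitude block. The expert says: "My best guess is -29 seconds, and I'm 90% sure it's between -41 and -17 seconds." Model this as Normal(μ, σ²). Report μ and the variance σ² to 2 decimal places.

A symmetric 90% interval runs μ ± z·σ with z = 1.645.
Half-width = 12, so σ = 12/1.645 = 7.295 and σ² = 53.22.
μ is the stated best guess, -29.00.

μ = -29.00, σ² = 53.22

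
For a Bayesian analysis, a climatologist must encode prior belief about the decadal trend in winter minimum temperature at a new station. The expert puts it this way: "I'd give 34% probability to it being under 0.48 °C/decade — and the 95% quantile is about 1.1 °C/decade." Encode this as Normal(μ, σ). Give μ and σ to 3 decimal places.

μ = 0.604, σ = 0.301

The p-quantile of Normal(μ,σ) is μ + z_p·σ, with z_{0.34} = -0.4125 and z_{0.95} = 1.645.
Eliminate σ: μ = (z₂·x₁ − z₁·x₂)/(z₂ − z₁) = (1.645·0.48 − (-0.4125)·1.1)/2.057 = 0.604.
Then σ = (x₂ − x₁)/(z₂ − z₁) = (1.1 − 0.48)/2.057 = 0.301.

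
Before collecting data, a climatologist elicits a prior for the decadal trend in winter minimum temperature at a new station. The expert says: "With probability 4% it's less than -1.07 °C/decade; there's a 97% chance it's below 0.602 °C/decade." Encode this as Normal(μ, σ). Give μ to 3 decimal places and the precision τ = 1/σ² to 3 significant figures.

μ = -0.264, τ = 4.72

For Normal(μ,σ), the p-quantile is μ + z_p·σ. Here z_{0.04} = -1.751, z_{0.97} = 1.881.
So -1.07 = μ − 1.751σ and 0.602 = μ + 1.881σ.
Subtracting: σ = (0.602 − -1.07)/(1.881 − (-1.751)) = 0.460.
Then μ = -1.07 − (-1.751)·0.460 = -0.264.
Precision τ = 1/σ² = 1/0.4604² = 4.72.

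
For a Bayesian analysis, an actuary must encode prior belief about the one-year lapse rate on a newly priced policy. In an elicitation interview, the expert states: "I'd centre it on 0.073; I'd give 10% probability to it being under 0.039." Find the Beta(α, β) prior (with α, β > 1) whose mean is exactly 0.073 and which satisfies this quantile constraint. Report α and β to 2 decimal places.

With mean 0.073 fixed, write α = 0.073s, β = 0.927s where s = α+β.
Need P(θ < 0.039) = 0.1 under Beta(0.073s, 0.927s). Normal approximation: (q−m)/√(m(1−m)/s) ≈ z_{0.1} = -1.28, so s ≈ 0.073·0.927·(-1.28)²/(0.039−0.073)² = 96.1.
At s = 96.1: P(θ<0.039) ≈ 0.078. Adjusting to match 0.1 gives s ≈ 80.69.
So α = 0.073·80.69 ≈ 5.89, β = 0.927·80.69 ≈ 74.80.

α ≈ 5.89, β ≈ 74.80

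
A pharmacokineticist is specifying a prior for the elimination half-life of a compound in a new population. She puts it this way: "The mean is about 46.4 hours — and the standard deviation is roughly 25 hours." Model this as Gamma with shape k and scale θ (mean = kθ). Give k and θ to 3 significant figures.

For Gamma(k, scale θ): mean = kθ, variance = kθ², so CV = 1/√k.
CV = SD/mean = 25/46.4 = 0.5388, hence k = 1/CV² = 3.44.
Then θ = mean/k = 46.4/3.44 = 13.5.

k ≈ 3.44, θ ≈ 13.5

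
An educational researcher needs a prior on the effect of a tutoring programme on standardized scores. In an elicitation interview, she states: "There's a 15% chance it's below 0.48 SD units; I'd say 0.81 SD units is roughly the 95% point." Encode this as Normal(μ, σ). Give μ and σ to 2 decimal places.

The p-quantile of Normal(μ,σ) is μ + z_p·σ, with z_{0.15} = -1.036 and z_{0.95} = 1.645.
Eliminate σ: μ = (z₂·x₁ − z₁·x₂)/(z₂ − z₁) = (1.645·0.48 − (-1.036)·0.81)/2.681 = 0.61.
Then σ = (x₂ − x₁)/(z₂ − z₁) = (0.81 − 0.48)/2.681 = 0.12.

μ = 0.61, σ = 0.12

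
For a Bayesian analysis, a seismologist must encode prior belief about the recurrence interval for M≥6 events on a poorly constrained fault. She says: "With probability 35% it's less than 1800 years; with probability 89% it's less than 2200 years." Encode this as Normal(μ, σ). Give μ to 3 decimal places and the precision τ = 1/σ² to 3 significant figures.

The p-quantile of Normal(μ,σ) is μ + z_p·σ, with z_{0.35} = -0.3853 and z_{0.89} = 1.227.
Eliminate σ: μ = (z₂·x₁ − z₁·x₂)/(z₂ − z₁) = (1.227·1800 − (-0.3853)·2200)/1.612 = 1895.622.
Then σ = (x₂ − x₁)/(z₂ − z₁) = (2200 − 1800)/1.612 = 248.162.
Precision τ = 1/σ² = 1/248.2² = 1.62e-05.

μ = 1895.622, τ = 1.62e-05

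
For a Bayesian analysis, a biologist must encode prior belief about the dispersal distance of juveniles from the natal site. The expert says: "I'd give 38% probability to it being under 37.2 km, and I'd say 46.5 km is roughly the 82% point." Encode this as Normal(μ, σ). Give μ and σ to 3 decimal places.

μ = 39.527, σ = 7.618

The p-quantile of Normal(μ,σ) is μ + z_p·σ, with z_{0.38} = -0.3055 and z_{0.82} = 0.9154.
Eliminate σ: μ = (z₂·x₁ − z₁·x₂)/(z₂ − z₁) = (0.9154·37.2 − (-0.3055)·46.5)/1.221 = 39.527.
Then σ = (x₂ − x₁)/(z₂ − z₁) = (46.5 − 37.2)/1.221 = 7.618.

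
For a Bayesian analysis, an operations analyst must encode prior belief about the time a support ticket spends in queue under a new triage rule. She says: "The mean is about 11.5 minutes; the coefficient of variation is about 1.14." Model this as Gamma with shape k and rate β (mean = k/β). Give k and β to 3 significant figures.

For Gamma(k, rate β): mean = k/β, variance = k/β², so CV = 1/√k.
CV = 1.14, hence k = 1/CV² = 0.769.
Then β = k/mean = 0.769/11.5 = 0.0669.

k ≈ 0.769, β ≈ 0.0669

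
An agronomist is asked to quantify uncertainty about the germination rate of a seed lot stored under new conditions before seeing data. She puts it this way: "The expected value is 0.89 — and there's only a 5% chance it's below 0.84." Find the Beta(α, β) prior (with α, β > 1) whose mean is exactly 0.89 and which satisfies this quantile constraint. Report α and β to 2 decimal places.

α ≈ 107.72, β ≈ 13.31

With mean 0.89 fixed, write α = 0.89s, β = 0.11s where s = α+β.
Need P(θ < 0.84) = 0.05 under Beta(0.89s, 0.11s). Normal approximation: (q−m)/√(m(1−m)/s) ≈ z_{0.05} = -1.64, so s ≈ 0.89·0.11·(-1.64)²/(0.84−0.89)² = 105.9.
At s = 105.9: P(θ<0.84) ≈ 0.061. Adjusting to match 0.05 gives s ≈ 121.04.
So α = 0.89·121.04 ≈ 107.72, β = 0.11·121.04 ≈ 13.31.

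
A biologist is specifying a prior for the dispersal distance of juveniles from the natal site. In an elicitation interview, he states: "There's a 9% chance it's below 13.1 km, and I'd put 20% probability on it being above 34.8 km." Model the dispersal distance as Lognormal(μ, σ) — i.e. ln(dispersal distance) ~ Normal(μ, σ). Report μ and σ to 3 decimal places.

μ ≈ 3.173, σ ≈ 0.448

If T ~ Lognormal(μ,σ) then ln T ~ Normal(μ,σ), so the p-quantile of ln T is μ + z_p·σ.
ln(13.1) = 2.573 and ln(34.8) = 3.55; z_{0.09} = -1.341, z_{0.8} = 0.8416.
σ = (3.55 − 2.573)/(0.8416 − (-1.341)) = 0.448.
μ = 2.573 − (-1.341)·0.448 = 3.173.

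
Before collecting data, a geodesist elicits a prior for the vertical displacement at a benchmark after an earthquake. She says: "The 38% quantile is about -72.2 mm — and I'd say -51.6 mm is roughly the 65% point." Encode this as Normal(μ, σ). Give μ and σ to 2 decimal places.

μ = -63.09, σ = 29.82

For Normal(μ,σ), the p-quantile is μ + z_p·σ. Here z_{0.38} = -0.3055, z_{0.65} = 0.3853.
So -72.2 = μ − 0.3055σ and -51.6 = μ + 0.3853σ.
Subtracting: σ = (-51.6 − -72.2)/(0.3853 − (-0.3055)) = 29.82.
Then μ = -72.2 − (-0.3055)·29.82 = -63.09.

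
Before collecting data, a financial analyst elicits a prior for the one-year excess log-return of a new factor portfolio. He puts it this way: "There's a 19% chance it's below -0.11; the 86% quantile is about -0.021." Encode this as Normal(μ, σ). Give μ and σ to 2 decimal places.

μ = -0.07, σ = 0.05

The p-quantile of Normal(μ,σ) is μ + z_p·σ, with z_{0.19} = -0.8779 and z_{0.86} = 1.08.
Eliminate σ: μ = (z₂·x₁ − z₁·x₂)/(z₂ − z₁) = (1.08·-0.11 − (-0.8779)·-0.021)/1.958 = -0.07.
Then σ = (x₂ − x₁)/(z₂ − z₁) = (-0.021 − -0.11)/1.958 = 0.05.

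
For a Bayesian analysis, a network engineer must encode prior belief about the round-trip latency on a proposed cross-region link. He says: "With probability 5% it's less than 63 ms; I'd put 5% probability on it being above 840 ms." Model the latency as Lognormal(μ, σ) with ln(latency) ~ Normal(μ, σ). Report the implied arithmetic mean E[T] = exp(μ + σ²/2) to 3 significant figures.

If T ~ Lognormal(μ,σ) then ln T ~ Normal(μ,σ), so the p-quantile of ln T is μ + z_p·σ.
ln(63) = 4.143 and ln(840) = 6.733; z_{0.05} = -1.645, z_{0.95} = 1.645.
σ = (6.733 − 4.143)/(1.645 − (-1.645)) = 0.787.
μ = 4.143 − (-1.645)·0.787 = 5.438.
E[T] = exp(μ + σ²/2) = exp(5.438 + 0.3100) = 314 ms.

E[T] ≈ 314 ms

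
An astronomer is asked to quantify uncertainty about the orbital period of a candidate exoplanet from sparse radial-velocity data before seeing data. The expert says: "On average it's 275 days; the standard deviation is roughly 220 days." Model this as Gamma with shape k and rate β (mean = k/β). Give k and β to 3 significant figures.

k ≈ 1.56, β ≈ 0.00568

For Gamma(k, rate β): mean = k/β, variance = k/β², so CV = 1/√k.
CV = SD/mean = 220/275 = 0.8, hence k = 1/CV² = 1.56.
Then β = k/mean = 1.56/275 = 0.00568.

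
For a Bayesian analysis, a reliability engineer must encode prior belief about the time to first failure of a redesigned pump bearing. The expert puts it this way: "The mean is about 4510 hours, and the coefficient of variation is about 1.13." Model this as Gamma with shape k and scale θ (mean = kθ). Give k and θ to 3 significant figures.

For Gamma(k, scale θ): mean = kθ, variance = kθ², so CV = 1/√k.
CV = 1.13, hence k = 1/CV² = 0.783.
Then θ = mean/k = 4510/0.783 = 5760.

k ≈ 0.783, θ ≈ 5760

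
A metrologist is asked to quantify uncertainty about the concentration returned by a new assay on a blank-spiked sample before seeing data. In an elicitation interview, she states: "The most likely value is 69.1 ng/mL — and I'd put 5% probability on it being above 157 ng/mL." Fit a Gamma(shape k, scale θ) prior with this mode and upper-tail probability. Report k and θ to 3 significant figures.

k ≈ 5.07, θ ≈ 17

Gamma(k,θ) with k>1 has mode (k−1)θ, so θ = 69.1/(k−1).
Need P(X < 157) = 0.95 with θ tied to k this way. Start at k = 2, θ = 69.1: P(X<157) ≈ 0.663.
Too low — raise k to concentrate. Iterating converges to k ≈ 5.07.
Then θ = 69.1/(5.07−1) ≈ 17.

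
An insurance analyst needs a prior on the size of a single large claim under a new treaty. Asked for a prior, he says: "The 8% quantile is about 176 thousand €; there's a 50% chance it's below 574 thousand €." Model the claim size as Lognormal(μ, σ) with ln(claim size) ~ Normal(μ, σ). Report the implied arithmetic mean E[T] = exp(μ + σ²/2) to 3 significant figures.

E[T] ≈ 818 thousand €

If T ~ Lognormal(μ,σ) then ln T ~ Normal(μ,σ), so the p-quantile of ln T is μ + z_p·σ.
ln(176) = 5.17 and ln(574) = 6.353; z_{0.08} = -1.405, z_{0.5} = 0.
σ = (6.353 − 5.17)/(0 − (-1.405)) = 0.841.
μ = 5.17 − (-1.405)·0.841 = 6.353.
E[T] = exp(μ + σ²/2) = exp(6.353 + 0.3539) = 818 thousand €.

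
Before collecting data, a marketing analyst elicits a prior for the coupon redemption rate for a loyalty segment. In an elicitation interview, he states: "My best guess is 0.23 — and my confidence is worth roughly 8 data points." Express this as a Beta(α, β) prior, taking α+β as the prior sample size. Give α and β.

α = 1.84, β = 6.16

Under the effective-sample-size interpretation, Beta(α, β) has prior mean α/(α+β) and prior sample size α+β.
So α+β = 8 and α/(α+β) = 0.23, giving α = 0.23·8 = 1.84 and β = 8 − 1.84 = 6.16.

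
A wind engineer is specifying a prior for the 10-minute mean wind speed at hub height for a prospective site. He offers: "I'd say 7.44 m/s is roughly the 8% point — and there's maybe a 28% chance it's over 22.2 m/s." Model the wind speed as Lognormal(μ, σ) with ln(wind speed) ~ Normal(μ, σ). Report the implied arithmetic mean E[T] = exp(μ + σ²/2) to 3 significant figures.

E[T] ≈ 18.7 m/s

If T ~ Lognormal(μ,σ) then ln T ~ Normal(μ,σ), so the p-quantile of ln T is μ + z_p·σ.
ln(7.44) = 2.007 and ln(22.2) = 3.1; z_{0.08} = -1.405, z_{0.72} = 0.5828.
σ = (3.1 − 2.007)/(0.5828 − (-1.405)) = 0.550.
μ = 2.007 − (-1.405)·0.550 = 2.780.
E[T] = exp(μ + σ²/2) = exp(2.780 + 0.1512) = 18.7 m/s.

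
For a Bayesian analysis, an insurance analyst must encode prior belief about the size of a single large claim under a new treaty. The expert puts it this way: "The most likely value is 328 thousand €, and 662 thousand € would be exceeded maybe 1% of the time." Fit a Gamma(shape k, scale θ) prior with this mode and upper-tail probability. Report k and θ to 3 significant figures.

k ≈ 10.9, θ ≈ 33

Gamma(k,θ) with k>1 has mode (k−1)θ, so θ = 328/(k−1).
Need P(X < 662) = 0.99 with θ tied to k this way. Start at k = 2, θ = 328: P(X<662) ≈ 0.599.
Too low — raise k to concentrate. Iterating converges to k ≈ 10.9.
Then θ = 328/(10.9−1) ≈ 33.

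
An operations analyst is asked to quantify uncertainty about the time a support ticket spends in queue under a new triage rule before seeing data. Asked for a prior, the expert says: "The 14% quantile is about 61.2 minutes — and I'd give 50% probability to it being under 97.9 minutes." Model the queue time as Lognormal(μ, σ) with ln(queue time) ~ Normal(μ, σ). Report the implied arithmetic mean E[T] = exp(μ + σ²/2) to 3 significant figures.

If T ~ Lognormal(μ,σ) then ln T ~ Normal(μ,σ), so the p-quantile of ln T is μ + z_p·σ.
ln(61.2) = 4.114 and ln(97.9) = 4.584; z_{0.14} = -1.08, z_{0.5} = 0.
σ = (4.584 − 4.114)/(0 − (-1.08)) = 0.435.
μ = 4.114 − (-1.08)·0.435 = 4.584.
E[T] = exp(μ + σ²/2) = exp(4.584 + 0.0946) = 108 minutes.

E[T] ≈ 108 minutes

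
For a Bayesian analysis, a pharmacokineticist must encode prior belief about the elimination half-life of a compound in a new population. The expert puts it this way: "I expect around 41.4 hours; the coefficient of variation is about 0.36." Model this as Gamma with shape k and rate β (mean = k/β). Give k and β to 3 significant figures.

k ≈ 7.72, β ≈ 0.186

For Gamma(k, rate β): mean = k/β, variance = k/β², so CV = 1/√k.
CV = 0.36, hence k = 1/CV² = 7.72.
Then β = k/mean = 7.72/41.4 = 0.186.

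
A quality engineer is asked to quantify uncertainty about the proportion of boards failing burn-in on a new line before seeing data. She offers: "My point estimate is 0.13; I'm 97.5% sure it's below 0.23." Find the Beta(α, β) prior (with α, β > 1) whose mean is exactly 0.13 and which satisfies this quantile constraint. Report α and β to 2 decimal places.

With mean 0.13 fixed, write α = 0.13s, β = 0.87s where s = α+β.
Need P(θ < 0.23) = 0.975 under Beta(0.13s, 0.87s). Normal approximation: (q−m)/√(m(1−m)/s) ≈ z_{0.975} = 1.96, so s ≈ 0.13·0.87·(1.96)²/(0.23−0.13)² = 43.4.
At s = 43.4: P(θ<0.23) ≈ 0.961. Adjusting to match 0.975 gives s ≈ 54.75.
So α = 0.13·54.75 ≈ 7.12, β = 0.87·54.75 ≈ 47.63.

α ≈ 7.12, β ≈ 47.63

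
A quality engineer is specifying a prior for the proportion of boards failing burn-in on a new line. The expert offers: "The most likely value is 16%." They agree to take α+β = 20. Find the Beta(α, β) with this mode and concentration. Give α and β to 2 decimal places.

For α,β > 1 the Beta mode is (α−1)/(α+β−2). With α+β = 20, the mode is (α−1)/18.
Set (α−1)/18 = 0.16 → α = 1 + 0.16·18 = 3.88.
β = 20 − α = 16.12.

α = 3.88, β = 16.12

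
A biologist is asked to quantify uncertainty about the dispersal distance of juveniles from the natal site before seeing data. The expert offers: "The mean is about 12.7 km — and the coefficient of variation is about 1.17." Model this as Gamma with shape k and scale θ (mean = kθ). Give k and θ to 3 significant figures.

k ≈ 0.731, θ ≈ 17.4

For Gamma(k, scale θ): mean = kθ, variance = kθ², so CV = 1/√k.
CV = 1.17, hence k = 1/CV² = 0.731.
Then θ = mean/k = 12.7/0.731 = 17.4.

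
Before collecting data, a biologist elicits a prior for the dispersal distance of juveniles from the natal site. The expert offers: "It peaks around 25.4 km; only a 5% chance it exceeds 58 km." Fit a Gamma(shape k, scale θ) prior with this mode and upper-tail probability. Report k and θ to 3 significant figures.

Gamma(k,θ) with k>1 has mode (k−1)θ, so θ = 25.4/(k−1).
Need P(X < 58) = 0.95 with θ tied to k this way. Start at k = 2, θ = 25.4: P(X<58) ≈ 0.665.
Too low — raise k to concentrate. Iterating converges to k ≈ 5.02.
Then θ = 25.4/(5.02−1) ≈ 6.32.

k ≈ 5.02, θ ≈ 6.32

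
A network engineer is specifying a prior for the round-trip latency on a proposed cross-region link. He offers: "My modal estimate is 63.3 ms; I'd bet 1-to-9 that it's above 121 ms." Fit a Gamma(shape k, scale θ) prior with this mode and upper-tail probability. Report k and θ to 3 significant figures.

k ≈ 5.56, θ ≈ 13.9

Gamma(k,θ) with k>1 has mode (k−1)θ, so θ = 63.3/(k−1).
Need P(X < 121) = 0.9 with θ tied to k this way. Start at k = 2, θ = 63.3: P(X<121) ≈ 0.570.
Too low — raise k to concentrate. Iterating converges to k ≈ 5.56.
Then θ = 63.3/(5.56−1) ≈ 13.9.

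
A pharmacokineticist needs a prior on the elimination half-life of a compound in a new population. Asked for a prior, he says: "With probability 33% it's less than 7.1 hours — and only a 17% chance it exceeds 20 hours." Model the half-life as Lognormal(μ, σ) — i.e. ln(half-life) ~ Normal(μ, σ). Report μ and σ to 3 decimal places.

If T ~ Lognormal(μ,σ) then ln T ~ Normal(μ,σ), so the p-quantile of ln T is μ + z_p·σ.
ln(7.1) = 1.96 and ln(20) = 2.996; z_{0.33} = -0.4399, z_{0.83} = 0.9542.
σ = (2.996 − 1.96)/(0.9542 − (-0.4399)) = 0.743.
μ = 1.96 − (-0.4399)·0.743 = 2.287.

μ ≈ 2.287, σ ≈ 0.743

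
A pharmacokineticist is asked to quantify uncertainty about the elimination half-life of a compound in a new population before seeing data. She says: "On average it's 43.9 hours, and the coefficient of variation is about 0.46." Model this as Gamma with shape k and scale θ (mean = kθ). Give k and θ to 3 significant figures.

For Gamma(k, scale θ): mean = kθ, variance = kθ², so CV = 1/√k.
CV = 0.46, hence k = 1/CV² = 4.73.
Then θ = mean/k = 43.9/4.73 = 9.29.

k ≈ 4.73, θ ≈ 9.29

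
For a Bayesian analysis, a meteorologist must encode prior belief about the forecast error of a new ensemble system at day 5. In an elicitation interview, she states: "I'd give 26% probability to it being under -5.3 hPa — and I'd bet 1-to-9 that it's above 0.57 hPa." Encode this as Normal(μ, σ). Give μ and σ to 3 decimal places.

The p-quantile of Normal(μ,σ) is μ + z_p·σ, with z_{0.26} = -0.6433 and z_{0.9} = 1.282.
Eliminate σ: μ = (z₂·x₁ − z₁·x₂)/(z₂ − z₁) = (1.282·-5.3 − (-0.6433)·0.57)/1.925 = -3.338.
Then σ = (x₂ − x₁)/(z₂ − z₁) = (0.57 − -5.3)/1.925 = 3.050.

μ = -3.338, σ = 3.050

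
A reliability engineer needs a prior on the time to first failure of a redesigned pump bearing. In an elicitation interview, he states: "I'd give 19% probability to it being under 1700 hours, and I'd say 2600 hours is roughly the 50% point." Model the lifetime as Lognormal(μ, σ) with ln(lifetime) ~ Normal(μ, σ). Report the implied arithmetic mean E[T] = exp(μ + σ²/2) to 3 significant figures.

E[T] ≈ 2920 hours

If T ~ Lognormal(μ,σ) then ln T ~ Normal(μ,σ), so the p-quantile of ln T is μ + z_p·σ.
ln(1700) = 7.438 and ln(2600) = 7.863; z_{0.19} = -0.8779, z_{0.5} = 0.
σ = (7.863 − 7.438)/(0 − (-0.8779)) = 0.484.
μ = 7.438 − (-0.8779)·0.484 = 7.863.
E[T] = exp(μ + σ²/2) = exp(7.863 + 0.1171) = 2920 hours.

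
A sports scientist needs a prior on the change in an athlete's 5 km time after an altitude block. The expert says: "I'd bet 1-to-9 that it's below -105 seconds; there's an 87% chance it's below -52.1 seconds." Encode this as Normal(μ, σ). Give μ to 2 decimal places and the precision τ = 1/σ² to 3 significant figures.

μ = -76.85, τ = 0.00207

The p-quantile of Normal(μ,σ) is μ + z_p·σ, with z_{0.1} = -1.282 and z_{0.87} = 1.126.
Eliminate σ: μ = (z₂·x₁ − z₁·x₂)/(z₂ − z₁) = (1.126·-105 − (-1.282)·-52.1)/2.408 = -76.85.
Then σ = (x₂ − x₁)/(z₂ − z₁) = (-52.1 − -105)/2.408 = 21.97.
Precision τ = 1/σ² = 1/21.97² = 0.00207.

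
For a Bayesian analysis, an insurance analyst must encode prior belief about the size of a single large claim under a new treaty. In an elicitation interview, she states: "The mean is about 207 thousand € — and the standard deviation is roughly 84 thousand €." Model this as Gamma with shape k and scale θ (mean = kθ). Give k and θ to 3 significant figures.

For Gamma(k, scale θ): mean = kθ, variance = kθ², so CV = 1/√k.
CV = SD/mean = 84/207 = 0.4058, hence k = 1/CV² = 6.07.
Then θ = mean/k = 207/6.07 = 34.1.

k ≈ 6.07, θ ≈ 34.1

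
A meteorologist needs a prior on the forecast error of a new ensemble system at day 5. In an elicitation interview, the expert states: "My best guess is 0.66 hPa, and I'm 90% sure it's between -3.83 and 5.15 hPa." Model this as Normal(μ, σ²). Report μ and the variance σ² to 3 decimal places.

μ = 0.660, σ² = 7.451

A symmetric 90% interval runs μ ± z·σ with z = 1.645.
Half-width = 4.49, so σ = 4.49/1.645 = 2.7297 and σ² = 7.451.
μ is the stated best guess, 0.660.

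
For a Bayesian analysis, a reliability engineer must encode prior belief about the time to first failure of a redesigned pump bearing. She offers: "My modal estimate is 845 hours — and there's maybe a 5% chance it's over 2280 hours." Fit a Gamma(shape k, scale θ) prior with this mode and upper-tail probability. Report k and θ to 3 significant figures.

Gamma(k,θ) with k>1 has mode (k−1)θ, so θ = 845/(k−1).
Need P(X < 2280) = 0.95 with θ tied to k this way. Start at k = 2, θ = 845: P(X<2280) ≈ 0.751.
Too low — raise k to concentrate. Iterating converges to k ≈ 3.73.
Then θ = 845/(3.73−1) ≈ 309.

k ≈ 3.73, θ ≈ 309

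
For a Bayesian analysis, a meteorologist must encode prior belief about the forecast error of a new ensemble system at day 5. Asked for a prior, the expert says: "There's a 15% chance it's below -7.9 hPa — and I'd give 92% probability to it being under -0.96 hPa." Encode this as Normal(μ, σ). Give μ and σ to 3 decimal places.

The p-quantile of Normal(μ,σ) is μ + z_p·σ, with z_{0.15} = -1.036 and z_{0.92} = 1.405.
Eliminate σ: μ = (z₂·x₁ − z₁·x₂)/(z₂ − z₁) = (1.405·-7.9 − (-1.036)·-0.96)/2.442 = -4.954.
Then σ = (x₂ − x₁)/(z₂ − z₁) = (-0.96 − -7.9)/2.442 = 2.843.

μ = -4.954, σ = 2.843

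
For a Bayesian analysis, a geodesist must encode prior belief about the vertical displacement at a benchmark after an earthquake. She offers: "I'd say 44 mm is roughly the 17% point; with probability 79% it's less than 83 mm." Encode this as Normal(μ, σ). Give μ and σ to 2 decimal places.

For Normal(μ,σ), the p-quantile is μ + z_p·σ. Here z_{0.17} = -0.9542, z_{0.79} = 0.8064.
So 44 = μ − 0.9542σ and 83 = μ + 0.8064σ.
Subtracting: σ = (83 − 44)/(0.8064 − (-0.9542)) = 22.15.
Then μ = 44 − (-0.9542)·22.15 = 65.14.

μ = 65.14, σ = 22.15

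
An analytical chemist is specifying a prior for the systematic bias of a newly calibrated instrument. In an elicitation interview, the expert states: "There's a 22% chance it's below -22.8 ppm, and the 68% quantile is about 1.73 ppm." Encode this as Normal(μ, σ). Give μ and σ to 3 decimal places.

μ = -7.523, σ = 19.784

The p-quantile of Normal(μ,σ) is μ + z_p·σ, with z_{0.22} = -0.7722 and z_{0.68} = 0.4677.
Eliminate σ: μ = (z₂·x₁ − z₁·x₂)/(z₂ − z₁) = (0.4677·-22.8 − (-0.7722)·1.73)/1.24 = -7.523.
Then σ = (x₂ − x₁)/(z₂ − z₁) = (1.73 − -22.8)/1.24 = 19.784.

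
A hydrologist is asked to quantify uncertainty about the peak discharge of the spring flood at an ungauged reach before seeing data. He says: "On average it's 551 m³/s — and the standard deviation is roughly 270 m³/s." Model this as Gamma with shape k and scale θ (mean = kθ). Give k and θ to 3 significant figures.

k ≈ 4.16, θ ≈ 132

For Gamma(k, scale θ): mean = kθ, variance = kθ², so CV = 1/√k.
CV = SD/mean = 270/551 = 0.49, hence k = 1/CV² = 4.16.
Then θ = mean/k = 551/4.16 = 132.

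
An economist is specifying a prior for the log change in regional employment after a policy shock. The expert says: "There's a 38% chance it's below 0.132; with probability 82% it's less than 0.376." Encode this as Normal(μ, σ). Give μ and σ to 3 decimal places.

μ = 0.193, σ = 0.200

For Normal(μ,σ), the p-quantile is μ + z_p·σ. Here z_{0.38} = -0.3055, z_{0.82} = 0.9154.
So 0.132 = μ − 0.3055σ and 0.376 = μ + 0.9154σ.
Subtracting: σ = (0.376 − 0.132)/(0.9154 − (-0.3055)) = 0.200.
Then μ = 0.132 − (-0.3055)·0.200 = 0.193.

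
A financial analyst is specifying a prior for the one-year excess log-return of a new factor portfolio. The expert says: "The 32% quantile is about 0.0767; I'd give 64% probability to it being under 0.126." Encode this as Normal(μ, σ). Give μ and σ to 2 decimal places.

μ = 0.10, σ = 0.06

For Normal(μ,σ), the p-quantile is μ + z_p·σ. Here z_{0.32} = -0.4677, z_{0.64} = 0.3585.
So 0.0767 = μ − 0.4677σ and 0.126 = μ + 0.3585σ.
Subtracting: σ = (0.126 − 0.0767)/(0.3585 − (-0.4677)) = 0.06.
Then μ = 0.0767 − (-0.4677)·0.06 = 0.10.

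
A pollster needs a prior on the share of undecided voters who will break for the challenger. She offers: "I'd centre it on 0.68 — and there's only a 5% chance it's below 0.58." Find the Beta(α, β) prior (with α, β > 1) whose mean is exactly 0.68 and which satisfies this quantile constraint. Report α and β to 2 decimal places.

α ≈ 42.15, β ≈ 19.84

With mean 0.68 fixed, write α = 0.68s, β = 0.32s where s = α+β.
Need P(θ < 0.58) = 0.05 under Beta(0.68s, 0.32s). Normal approximation: (q−m)/√(m(1−m)/s) ≈ z_{0.05} = -1.64, so s ≈ 0.68·0.32·(-1.64)²/(0.58−0.68)² = 58.9.
At s = 58.9: P(θ<0.58) ≈ 0.054. Adjusting to match 0.05 gives s ≈ 61.99.
So α = 0.68·61.99 ≈ 42.15, β = 0.32·61.99 ≈ 19.84.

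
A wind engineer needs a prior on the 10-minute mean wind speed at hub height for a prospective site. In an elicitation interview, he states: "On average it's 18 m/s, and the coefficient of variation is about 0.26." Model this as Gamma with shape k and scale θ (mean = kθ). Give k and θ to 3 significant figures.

k ≈ 14.8, θ ≈ 1.22

For Gamma(k, scale θ): mean = kθ, variance = kθ², so CV = 1/√k.
CV = 0.26, hence k = 1/CV² = 14.8.
Then θ = mean/k = 18/14.8 = 1.22.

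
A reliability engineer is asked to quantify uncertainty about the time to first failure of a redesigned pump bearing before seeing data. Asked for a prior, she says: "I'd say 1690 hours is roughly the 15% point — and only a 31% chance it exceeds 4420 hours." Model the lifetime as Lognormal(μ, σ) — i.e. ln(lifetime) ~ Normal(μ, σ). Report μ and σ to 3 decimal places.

If T ~ Lognormal(μ,σ) then ln T ~ Normal(μ,σ), so the p-quantile of ln T is μ + z_p·σ.
ln(1690) = 7.432 and ln(4420) = 8.394; z_{0.15} = -1.036, z_{0.69} = 0.4959.
σ = (8.394 − 7.432)/(0.4959 − (-1.036)) = 0.627.
μ = 7.432 − (-1.036)·0.627 = 8.083.

μ ≈ 8.083, σ ≈ 0.627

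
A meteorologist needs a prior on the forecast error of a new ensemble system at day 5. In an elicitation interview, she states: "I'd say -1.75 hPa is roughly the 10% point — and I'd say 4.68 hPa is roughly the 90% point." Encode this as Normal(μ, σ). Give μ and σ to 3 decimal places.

The p-quantile of Normal(μ,σ) is μ + z_p·σ, with z_{0.1} = -1.282 and z_{0.9} = 1.282.
Eliminate σ: μ = (z₂·x₁ − z₁·x₂)/(z₂ − z₁) = (1.282·-1.75 − (-1.282)·4.68)/2.563 = 1.465.
Then σ = (x₂ − x₁)/(z₂ − z₁) = (4.68 − -1.75)/2.563 = 2.509.

μ = 1.465, σ = 2.509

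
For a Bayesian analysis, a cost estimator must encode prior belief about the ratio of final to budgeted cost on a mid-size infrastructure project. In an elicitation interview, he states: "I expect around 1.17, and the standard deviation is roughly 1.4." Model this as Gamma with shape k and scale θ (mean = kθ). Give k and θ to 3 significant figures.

For Gamma(k, scale θ): mean = kθ, variance = kθ², so CV = 1/√k.
CV = SD/mean = 1.4/1.17 = 1.197, hence k = 1/CV² = 0.698.
Then θ = mean/k = 1.17/0.698 = 1.68.

k ≈ 0.698, θ ≈ 1.68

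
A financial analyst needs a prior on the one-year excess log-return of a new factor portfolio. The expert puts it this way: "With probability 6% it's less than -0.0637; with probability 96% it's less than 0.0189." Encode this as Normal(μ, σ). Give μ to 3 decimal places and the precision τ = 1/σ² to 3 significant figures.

μ = -0.025, τ = 1600

For Normal(μ,σ), the p-quantile is μ + z_p·σ. Here z_{0.06} = -1.555, z_{0.96} = 1.751.
So -0.0637 = μ − 1.555σ and 0.0189 = μ + 1.751σ.
Subtracting: σ = (0.0189 − -0.0637)/(1.751 − (-1.555)) = 0.025.
Then μ = -0.0637 − (-1.555)·0.025 = -0.025.
Precision τ = 1/σ² = 1/0.02499² = 1600.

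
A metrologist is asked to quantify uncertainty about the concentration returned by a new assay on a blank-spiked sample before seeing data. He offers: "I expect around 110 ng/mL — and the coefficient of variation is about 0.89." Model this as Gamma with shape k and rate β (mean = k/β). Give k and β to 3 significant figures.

For Gamma(k, rate β): mean = k/β, variance = k/β², so CV = 1/√k.
CV = 0.89, hence k = 1/CV² = 1.26.
Then β = k/mean = 1.26/110 = 0.0115.

k ≈ 1.26, β ≈ 0.0115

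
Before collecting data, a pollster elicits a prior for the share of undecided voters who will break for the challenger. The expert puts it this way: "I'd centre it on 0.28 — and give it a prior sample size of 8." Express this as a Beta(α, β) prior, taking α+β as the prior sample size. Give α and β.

α = 2.24, β = 5.76

Under the effective-sample-size interpretation, Beta(α, β) has prior mean α/(α+β) and prior sample size α+β.
So α+β = 8 and α/(α+β) = 0.28, giving α = 0.28·8 = 2.24 and β = 8 − 2.24 = 5.76.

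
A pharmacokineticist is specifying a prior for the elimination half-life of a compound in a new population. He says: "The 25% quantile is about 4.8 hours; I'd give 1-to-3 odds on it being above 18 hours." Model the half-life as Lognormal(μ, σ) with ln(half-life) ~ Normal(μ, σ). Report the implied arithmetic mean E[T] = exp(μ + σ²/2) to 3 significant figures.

If T ~ Lognormal(μ,σ) then ln T ~ Normal(μ,σ), so the p-quantile of ln T is μ + z_p·σ.
ln(4.8) = 1.569 and ln(18) = 2.89; z_{0.25} = -0.6745, z_{0.75} = 0.6745.
σ = (2.89 − 1.569)/(0.6745 − (-0.6745)) = 0.980.
μ = 1.569 − (-0.6745)·0.980 = 2.229.
E[T] = exp(μ + σ²/2) = exp(2.229 + 0.4800) = 15 hours.

E[T] ≈ 15 hours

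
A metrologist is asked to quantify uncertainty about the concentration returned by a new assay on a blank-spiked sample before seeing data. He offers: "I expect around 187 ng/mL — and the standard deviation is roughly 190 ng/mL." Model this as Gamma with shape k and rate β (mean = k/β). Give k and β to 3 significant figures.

For Gamma(k, rate β): mean = k/β, variance = k/β², so CV = 1/√k.
CV = SD/mean = 190/187 = 1.016, hence k = 1/CV² = 0.969.
Then β = k/mean = 0.969/187 = 0.00518.

k ≈ 0.969, β ≈ 0.00518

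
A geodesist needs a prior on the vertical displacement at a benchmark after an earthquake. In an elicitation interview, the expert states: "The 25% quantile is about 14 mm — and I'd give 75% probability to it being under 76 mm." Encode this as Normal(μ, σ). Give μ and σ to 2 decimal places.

The p-quantile of Normal(μ,σ) is μ + z_p·σ, with z_{0.25} = -0.6745 and z_{0.75} = 0.6745.
Eliminate σ: μ = (z₂·x₁ − z₁·x₂)/(z₂ − z₁) = (0.6745·14 − (-0.6745)·76)/1.349 = 45.00.
Then σ = (x₂ − x₁)/(z₂ − z₁) = (76 − 14)/1.349 = 45.96.

μ = 45.00, σ = 45.96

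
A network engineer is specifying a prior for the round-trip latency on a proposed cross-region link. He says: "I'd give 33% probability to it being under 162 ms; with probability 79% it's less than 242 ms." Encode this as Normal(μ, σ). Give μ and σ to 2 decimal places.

μ = 190.24, σ = 64.19

For Normal(μ,σ), the p-quantile is μ + z_p·σ. Here z_{0.33} = -0.4399, z_{0.79} = 0.8064.
So 162 = μ − 0.4399σ and 242 = μ + 0.8064σ.
Subtracting: σ = (242 − 162)/(0.8064 − (-0.4399)) = 64.19.
Then μ = 162 − (-0.4399)·64.19 = 190.24.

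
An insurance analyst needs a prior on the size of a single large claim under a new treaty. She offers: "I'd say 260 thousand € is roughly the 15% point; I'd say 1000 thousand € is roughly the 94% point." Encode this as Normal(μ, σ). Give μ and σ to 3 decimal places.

μ = 555.986, σ = 285.581

For Normal(μ,σ), the p-quantile is μ + z_p·σ. Here z_{0.15} = -1.036, z_{0.94} = 1.555.
So 260 = μ − 1.036σ and 1000 = μ + 1.555σ.
Subtracting: σ = (1000 − 260)/(1.555 − (-1.036)) = 285.581.
Then μ = 260 − (-1.036)·285.581 = 555.986.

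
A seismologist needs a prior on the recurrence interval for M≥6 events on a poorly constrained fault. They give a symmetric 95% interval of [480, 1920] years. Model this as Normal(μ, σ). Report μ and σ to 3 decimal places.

A symmetric 95% interval runs μ ± z·σ with z = 1.96.
Half-width = 720, so σ = 720/1.96 = 367.354.
μ is the interval midpoint, 1200.000.

μ = 1200.000, σ = 367.354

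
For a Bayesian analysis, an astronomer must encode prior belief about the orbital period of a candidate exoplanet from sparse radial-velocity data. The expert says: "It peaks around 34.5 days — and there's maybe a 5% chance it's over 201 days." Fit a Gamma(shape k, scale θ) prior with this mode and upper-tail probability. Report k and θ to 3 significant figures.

Gamma(k,θ) with k>1 has mode (k−1)θ, so θ = 34.5/(k−1).
Need P(X < 201) = 0.95 with θ tied to k this way. Start at k = 2, θ = 34.5: P(X<201) ≈ 0.980.
Too high — lower k to spread out. Iterating converges to k ≈ 1.74.
Then θ = 34.5/(1.74−1) ≈ 46.6.

k ≈ 1.74, θ ≈ 46.6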